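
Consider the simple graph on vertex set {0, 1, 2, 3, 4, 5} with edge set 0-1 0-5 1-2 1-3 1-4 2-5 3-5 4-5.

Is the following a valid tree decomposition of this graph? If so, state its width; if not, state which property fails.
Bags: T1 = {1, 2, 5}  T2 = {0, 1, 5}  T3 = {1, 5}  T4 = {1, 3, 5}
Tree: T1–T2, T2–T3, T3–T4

No — vertex 4 appears in no bag.

A tree decomposition must satisfy three properties: every vertex lies in some bag; for every edge, both endpoints lie together in some bag; and for every vertex, the bags containing it form a connected subtree. Here vertex 4 appears in no bag, so the decomposition is invalid.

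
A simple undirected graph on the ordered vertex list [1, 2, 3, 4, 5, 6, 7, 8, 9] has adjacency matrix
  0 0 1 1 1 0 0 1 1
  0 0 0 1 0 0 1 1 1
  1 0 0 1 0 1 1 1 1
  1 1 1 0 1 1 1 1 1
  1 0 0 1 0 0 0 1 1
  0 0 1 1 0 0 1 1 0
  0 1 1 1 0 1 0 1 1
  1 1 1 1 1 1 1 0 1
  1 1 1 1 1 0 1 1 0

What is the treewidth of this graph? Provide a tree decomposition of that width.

Every bag has size at most 5, so the width is 5 − 1 = 4 and tw(G) ≤ 4. On the other hand G contains the 5-clique {1, 3, 4, 8, 9}. A clique must lie in a single bag of any decomposition, so no decomposition can have width below 4. Therefore the treewidth is 4.

Treewidth 4.
Bags: B1 = {2, 4, 7, 8, 9}  B2 = {3, 4, 7, 8, 9}  B3 = {3, 4, 6, 7, 8}  B4 = {1, 3, 4, 8, 9}  B5 = {1, 4, 5, 8, 9}
Tree: B1–B2, B2–B3, B2–B4, B4–B5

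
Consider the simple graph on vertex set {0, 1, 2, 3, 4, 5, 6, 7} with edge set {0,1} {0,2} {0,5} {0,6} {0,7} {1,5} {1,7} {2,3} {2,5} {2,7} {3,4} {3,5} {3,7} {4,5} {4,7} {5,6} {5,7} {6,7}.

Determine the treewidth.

A width-3 tree decomposition is:
Bags: B1 = {0, 1, 5, 7}  B2 = {0, 2, 5, 7}  B3 = {2, 3, 5, 7}  B4 = {0, 5, 6, 7}  B5 = {3, 4, 5, 7}
Tree: B1–B2, B2–B3, B2–B4, B3–B5
Each bag holds 4 vertices, so the decomposition has width 3, which upper-bounds the treewidth. On the other hand G contains the 4-clique {0, 1, 5, 7}. A clique must lie in a single bag of any decomposition, so no decomposition can have width below 3. Hence tw(G) = 3 exactly.

3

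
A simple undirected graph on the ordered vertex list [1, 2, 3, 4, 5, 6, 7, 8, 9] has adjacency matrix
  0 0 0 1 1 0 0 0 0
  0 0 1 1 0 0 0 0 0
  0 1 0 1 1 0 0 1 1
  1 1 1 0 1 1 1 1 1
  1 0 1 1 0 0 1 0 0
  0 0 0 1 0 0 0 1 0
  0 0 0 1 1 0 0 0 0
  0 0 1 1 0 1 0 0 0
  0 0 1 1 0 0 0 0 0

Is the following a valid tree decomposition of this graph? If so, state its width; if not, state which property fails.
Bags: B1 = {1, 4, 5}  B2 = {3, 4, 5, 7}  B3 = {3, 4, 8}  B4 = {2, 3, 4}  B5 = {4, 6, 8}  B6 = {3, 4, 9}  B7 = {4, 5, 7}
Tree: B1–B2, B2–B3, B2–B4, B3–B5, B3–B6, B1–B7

No — bags containing vertex 7 are not connected in the tree.

A tree decomposition must satisfy three properties: every vertex lies in some bag; for every edge, both endpoints lie together in some bag; and for every vertex, the bags containing it form a connected subtree. Here bags containing vertex 7 are not connected in the tree, so the decomposition is invalid.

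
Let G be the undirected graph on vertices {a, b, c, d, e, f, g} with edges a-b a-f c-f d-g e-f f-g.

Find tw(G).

1

A width-1 tree decomposition is:
Bags: B1 = {e, f}  B2 = {f, g}  B3 = {a, f}  B4 = {a, b}  B5 = {c, f}  B6 = {d, g}
Tree: B1–B2, B2–B3, B3–B4, B1–B5, B2–B6
Each bag holds 2 vertices, so the decomposition has width 1, which upper-bounds the treewidth. G has an edge, so its treewidth is at least 1. Hence tw(G) = 1 exactly.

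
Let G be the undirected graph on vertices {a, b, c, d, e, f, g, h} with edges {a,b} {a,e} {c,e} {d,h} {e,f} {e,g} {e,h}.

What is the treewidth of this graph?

A width-1 tree decomposition is:
Bags: B1 = {e, h}  B2 = {e, f}  B3 = {a, e}  B4 = {a, b}  B5 = {d, h}  B6 = {c, e}  B7 = {e, g}
Tree: B1–B2, B2–B3, B3–B4, B1–B5, B3–B6, B3–B7
The largest bag has 2 vertices, giving width 1; this decomposition certifies tw(G) ≤ 1. Any graph with an edge has treewidth ≥ 1, and G has the edge h–e. Combining the bounds, tw(G) = 1.

1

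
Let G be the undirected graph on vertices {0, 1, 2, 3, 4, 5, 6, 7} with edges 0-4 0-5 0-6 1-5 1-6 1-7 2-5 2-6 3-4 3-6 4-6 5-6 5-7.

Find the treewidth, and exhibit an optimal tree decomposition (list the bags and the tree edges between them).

Every bag has size at most 3, so the width is 3 − 1 = 2 and tw(G) ≤ 2. For the lower bound, the 3 vertices {3, 4, 6} are pairwise adjacent, and any tree decomposition puts a clique entirely inside one bag — forcing width ≥ 2. Combining the bounds, tw(G) = 2.

Treewidth 2.
One optimal decomposition is:
Bags: B1 = {0, 4, 6}  B2 = {0, 5, 6}  B3 = {1, 5, 6}  B4 = {2, 5, 6}  B5 = {1, 5, 7}  B6 = {3, 4, 6}
Tree: B1–B2, B2–B3, B2–B4, B3–B5, B1–B6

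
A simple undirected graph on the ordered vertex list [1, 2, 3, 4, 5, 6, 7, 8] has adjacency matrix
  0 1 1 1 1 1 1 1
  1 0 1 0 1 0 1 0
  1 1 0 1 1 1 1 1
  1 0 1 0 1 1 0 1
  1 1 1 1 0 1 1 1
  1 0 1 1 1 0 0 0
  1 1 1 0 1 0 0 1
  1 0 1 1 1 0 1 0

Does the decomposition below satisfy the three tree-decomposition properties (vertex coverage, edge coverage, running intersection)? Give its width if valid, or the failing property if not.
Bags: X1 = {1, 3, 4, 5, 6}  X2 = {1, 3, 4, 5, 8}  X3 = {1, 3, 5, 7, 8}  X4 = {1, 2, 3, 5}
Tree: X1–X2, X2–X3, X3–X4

A tree decomposition must satisfy three properties: every vertex lies in some bag; for every edge, both endpoints lie together in some bag; and for every vertex, the bags containing it form a connected subtree. Here edge (7,2) lies in no bag, so the decomposition is invalid.

No — edge (7,2) lies in no bag.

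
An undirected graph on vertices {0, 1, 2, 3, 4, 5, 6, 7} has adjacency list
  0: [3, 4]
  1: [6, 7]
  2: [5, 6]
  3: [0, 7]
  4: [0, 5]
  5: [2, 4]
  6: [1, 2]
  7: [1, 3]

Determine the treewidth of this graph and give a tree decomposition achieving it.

Each bag holds 3 vertices, so the decomposition has width 2, which upper-bounds the treewidth. The edges 2–6–1–7–3–0–4–5–2 form a cycle, so G is not a tree and its treewidth is at least 2. Therefore the treewidth is 2.

Treewidth 2.
One such decomposition:
Bags: B1 = {1, 2, 6}  B2 = {1, 2, 7}  B3 = {2, 3, 7}  B4 = {0, 2, 3}  B5 = {0, 2, 4}  B6 = {2, 4, 5}
Tree: B1–B2, B2–B3, B3–B4, B4–B5, B5–B6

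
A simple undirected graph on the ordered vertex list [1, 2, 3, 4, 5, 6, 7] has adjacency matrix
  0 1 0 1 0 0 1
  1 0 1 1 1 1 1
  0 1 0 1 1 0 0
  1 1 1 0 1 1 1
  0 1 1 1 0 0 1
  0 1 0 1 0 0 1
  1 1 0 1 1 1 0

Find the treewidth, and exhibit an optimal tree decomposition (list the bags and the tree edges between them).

Treewidth 3.
Bags: B1 = {1, 2, 4, 7}  B2 = {2, 4, 5, 7}  B3 = {2, 3, 4, 5}  B4 = {2, 4, 6, 7}
Tree: B1–B2, B2–B3, B2–B4

Every bag has size at most 4, so the width is 4 − 1 = 3 and tw(G) ≤ 3. For the lower bound, the 4 vertices {2, 3, 4, 5} are pairwise adjacent, and any tree decomposition puts a clique entirely inside one bag — forcing width ≥ 3. The upper and lower bounds meet at 3, so that is the treewidth.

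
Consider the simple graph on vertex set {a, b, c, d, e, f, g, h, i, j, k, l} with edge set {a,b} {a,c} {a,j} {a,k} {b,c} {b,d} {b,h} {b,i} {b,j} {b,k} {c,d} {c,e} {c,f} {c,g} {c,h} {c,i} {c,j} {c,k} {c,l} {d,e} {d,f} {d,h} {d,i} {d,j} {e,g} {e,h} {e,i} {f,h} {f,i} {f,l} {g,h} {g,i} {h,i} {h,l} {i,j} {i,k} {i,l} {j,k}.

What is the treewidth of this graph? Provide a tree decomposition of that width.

The largest bag has 5 vertices, giving width 4; this decomposition certifies tw(G) ≤ 4. On the other hand G contains the 5-clique {a, b, c, j, k}. A clique must lie in a single bag of any decomposition, so no decomposition can have width below 4. Therefore the treewidth is 4.

Treewidth 4.
One optimal decomposition is:
Bags: B1 = {c, d, f, h, i}  B2 = {b, c, d, h, i}  B3 = {c, d, e, h, i}  B4 = {b, c, d, i, j}  B5 = {b, c, i, j, k}  B6 = {c, e, g, h, i}  B7 = {a, b, c, j, k}  B8 = {c, f, h, i, l}
Tree: B1–B2, B2–B3, B2–B4, B4–B5, B3–B6, B5–B7, B1–B8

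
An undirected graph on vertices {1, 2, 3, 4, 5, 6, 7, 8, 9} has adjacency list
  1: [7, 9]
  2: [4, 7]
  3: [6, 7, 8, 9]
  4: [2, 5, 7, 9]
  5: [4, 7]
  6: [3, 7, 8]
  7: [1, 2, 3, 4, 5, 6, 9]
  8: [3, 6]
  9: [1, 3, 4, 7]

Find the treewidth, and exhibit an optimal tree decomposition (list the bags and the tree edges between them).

Treewidth 2.
One optimal decomposition is:
Bags: B1 = {4, 7, 9}  B2 = {1, 7, 9}  B3 = {3, 7, 9}  B4 = {3, 6, 7}  B5 = {4, 5, 7}  B6 = {2, 4, 7}  B7 = {3, 6, 8}
Tree: B1–B2, B1–B3, B3–B4, B1–B5, B5–B6, B4–B7

Each bag holds 3 vertices, so the decomposition has width 2, which upper-bounds the treewidth. On the other hand G contains the 3-clique {3, 6, 8}. A clique must lie in a single bag of any decomposition, so no decomposition can have width below 2. Therefore the treewidth is 2.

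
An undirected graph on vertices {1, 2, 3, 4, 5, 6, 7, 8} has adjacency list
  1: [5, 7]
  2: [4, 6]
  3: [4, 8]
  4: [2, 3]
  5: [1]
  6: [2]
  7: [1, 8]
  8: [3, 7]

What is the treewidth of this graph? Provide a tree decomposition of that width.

Treewidth 1.
One optimal decomposition is:
Bags: B1 = {1, 5}  B2 = {1, 7}  B3 = {7, 8}  B4 = {3, 8}  B5 = {3, 4}  B6 = {2, 4}  B7 = {2, 6}
Tree: B1–B2, B2–B3, B3–B4, B4–B5, B5–B6, B6–B7

Every bag has size at most 2, so the width is 2 − 1 = 1 and tw(G) ≤ 1. Since G has at least one edge (e.g. 5–1), it is not an edgeless graph, so tw(G) ≥ 1. Hence tw(G) = 1 exactly.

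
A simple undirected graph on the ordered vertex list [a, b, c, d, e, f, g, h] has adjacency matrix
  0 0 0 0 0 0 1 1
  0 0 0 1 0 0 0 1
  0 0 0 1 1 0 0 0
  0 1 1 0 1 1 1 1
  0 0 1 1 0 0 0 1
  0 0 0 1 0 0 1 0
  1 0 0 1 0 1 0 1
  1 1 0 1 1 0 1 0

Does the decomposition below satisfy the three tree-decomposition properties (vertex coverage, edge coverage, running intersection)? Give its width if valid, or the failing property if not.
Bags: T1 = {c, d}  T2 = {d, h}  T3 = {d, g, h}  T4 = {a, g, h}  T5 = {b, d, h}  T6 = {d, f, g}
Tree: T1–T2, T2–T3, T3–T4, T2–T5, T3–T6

No — vertex e appears in no bag.

A tree decomposition must satisfy three properties: every vertex lies in some bag; for every edge, both endpoints lie together in some bag; and for every vertex, the bags containing it form a connected subtree. Here vertex e appears in no bag, so the decomposition is invalid.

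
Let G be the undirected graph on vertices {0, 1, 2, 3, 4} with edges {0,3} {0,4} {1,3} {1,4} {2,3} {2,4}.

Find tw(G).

2

A width-2 tree decomposition is:
Bags: B1 = {2, 3, 4}  B2 = {0, 3, 4}  B3 = {1, 3, 4}
Tree: B1–B2, B2–B3
Each bag holds 3 vertices, so the decomposition has width 2, which upper-bounds the treewidth. For the lower bound, G contains the cycle 2–4–0–3–2, so G is not a forest; only forests have treewidth ≤ 1, hence tw(G) ≥ 2. The upper and lower bounds meet at 2, so that is the treewidth.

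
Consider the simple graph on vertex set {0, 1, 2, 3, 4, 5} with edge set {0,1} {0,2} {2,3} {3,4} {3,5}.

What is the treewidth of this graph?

A width-1 tree decomposition is:
Bags: B1 = {3, 4}  B2 = {2, 3}  B3 = {3, 5}  B4 = {0, 2}  B5 = {0, 1}
Tree: B1–B2, B1–B3, B2–B4, B4–B5
The largest bag has 2 vertices, giving width 1; this decomposition certifies tw(G) ≤ 1. Any graph with an edge has treewidth ≥ 1, and G has the edge 3–4. The upper and lower bounds meet at 1, so that is the treewidth.

1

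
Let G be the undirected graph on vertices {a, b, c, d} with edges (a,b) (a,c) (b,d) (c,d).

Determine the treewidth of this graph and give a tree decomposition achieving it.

Treewidth 2.
One optimal decomposition is:
Bags: B1 = {a, b, d}  B2 = {a, c, d}
Tree: B1–B2

The largest bag has 3 vertices, giving width 2; this decomposition certifies tw(G) ≤ 2. Since d–b–a–c–d is a cycle in G, G is not acyclic. Forests are exactly the graphs of treewidth ≤ 1, so tw(G) ≥ 2. Hence tw(G) = 2 exactly.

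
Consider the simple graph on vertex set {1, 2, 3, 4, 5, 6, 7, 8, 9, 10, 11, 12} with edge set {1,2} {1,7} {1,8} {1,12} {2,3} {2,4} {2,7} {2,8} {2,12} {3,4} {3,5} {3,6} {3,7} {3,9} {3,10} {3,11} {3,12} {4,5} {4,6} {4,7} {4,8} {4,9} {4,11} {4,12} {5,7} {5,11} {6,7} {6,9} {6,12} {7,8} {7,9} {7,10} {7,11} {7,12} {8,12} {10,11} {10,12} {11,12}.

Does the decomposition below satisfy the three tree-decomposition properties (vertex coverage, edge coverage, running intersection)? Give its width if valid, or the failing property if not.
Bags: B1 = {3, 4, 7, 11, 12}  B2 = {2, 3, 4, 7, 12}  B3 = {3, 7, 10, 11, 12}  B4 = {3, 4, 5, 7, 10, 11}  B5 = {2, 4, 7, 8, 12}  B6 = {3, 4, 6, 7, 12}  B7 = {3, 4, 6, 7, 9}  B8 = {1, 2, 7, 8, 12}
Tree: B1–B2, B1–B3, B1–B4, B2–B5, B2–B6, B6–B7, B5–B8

No — bags containing vertex 10 are not connected in the tree.

A tree decomposition must satisfy three properties: every vertex lies in some bag; for every edge, both endpoints lie together in some bag; and for every vertex, the bags containing it form a connected subtree. Here bags containing vertex 10 are not connected in the tree, so the decomposition is invalid.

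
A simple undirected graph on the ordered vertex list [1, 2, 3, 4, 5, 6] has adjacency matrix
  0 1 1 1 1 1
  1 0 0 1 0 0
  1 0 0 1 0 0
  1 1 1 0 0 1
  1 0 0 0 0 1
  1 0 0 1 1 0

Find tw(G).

2

A width-2 tree decomposition is:
Bags: B1 = {1, 5, 6}  B2 = {1, 4, 6}  B3 = {1, 3, 4}  B4 = {1, 2, 4}
Tree: B1–B2, B2–B3, B3–B4
The largest bag has 3 vertices, giving width 2; this decomposition certifies tw(G) ≤ 2. On the other hand G contains the 3-clique {1, 2, 4}. A clique must lie in a single bag of any decomposition, so no decomposition can have width below 2. Therefore the treewidth is 2.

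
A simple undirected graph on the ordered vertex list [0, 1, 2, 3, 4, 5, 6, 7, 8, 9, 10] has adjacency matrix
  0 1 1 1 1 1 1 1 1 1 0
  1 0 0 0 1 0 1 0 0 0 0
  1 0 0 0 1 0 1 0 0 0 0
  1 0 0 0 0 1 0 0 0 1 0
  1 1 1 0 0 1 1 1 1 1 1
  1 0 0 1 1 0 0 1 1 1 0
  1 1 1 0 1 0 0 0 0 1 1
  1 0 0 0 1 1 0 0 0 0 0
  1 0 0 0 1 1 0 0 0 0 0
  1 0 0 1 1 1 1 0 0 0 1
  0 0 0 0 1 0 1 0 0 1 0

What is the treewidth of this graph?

A width-3 tree decomposition is:
Bags: B1 = {0, 4, 5, 9}  B2 = {0, 3, 5, 9}  B3 = {0, 4, 6, 9}  B4 = {0, 4, 5, 8}  B5 = {0, 2, 4, 6}  B6 = {0, 1, 4, 6}  B7 = {0, 4, 5, 7}  B8 = {4, 6, 9, 10}
Tree: B1–B2, B1–B3, B1–B4, B3–B5, B3–B6, B1–B7, B3–B8
Each bag holds 4 vertices, so the decomposition has width 3, which upper-bounds the treewidth. Conversely, {0, 3, 5, 9} is a clique of size 4, and the vertices of any clique must share a bag in every tree decomposition; so some bag has ≥ 4 vertices and tw(G) ≥ 3. Therefore the treewidth is 3.

3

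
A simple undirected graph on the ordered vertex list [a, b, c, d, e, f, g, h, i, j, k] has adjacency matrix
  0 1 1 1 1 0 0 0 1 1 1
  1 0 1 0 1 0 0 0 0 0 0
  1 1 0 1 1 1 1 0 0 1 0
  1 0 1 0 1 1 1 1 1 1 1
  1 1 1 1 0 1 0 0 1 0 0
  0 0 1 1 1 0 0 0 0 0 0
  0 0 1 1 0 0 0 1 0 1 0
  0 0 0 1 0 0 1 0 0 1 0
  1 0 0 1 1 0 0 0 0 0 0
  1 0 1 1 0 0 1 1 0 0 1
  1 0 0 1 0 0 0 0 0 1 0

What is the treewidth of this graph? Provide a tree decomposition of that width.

Each bag holds 4 vertices, so the decomposition has width 3, which upper-bounds the treewidth. On the other hand G contains the 4-clique {d, g, h, j}. A clique must lie in a single bag of any decomposition, so no decomposition can have width below 3. Therefore the treewidth is 3.

Treewidth 3.
Bags: B1 = {a, c, d, j}  B2 = {a, d, j, k}  B3 = {c, d, g, j}  B4 = {d, g, h, j}  B5 = {a, c, d, e}  B6 = {a, b, c, e}  B7 = {a, d, e, i}  B8 = {c, d, e, f}
Tree: B1–B2, B1–B3, B3–B4, B1–B5, B5–B6, B5–B7, B5–B8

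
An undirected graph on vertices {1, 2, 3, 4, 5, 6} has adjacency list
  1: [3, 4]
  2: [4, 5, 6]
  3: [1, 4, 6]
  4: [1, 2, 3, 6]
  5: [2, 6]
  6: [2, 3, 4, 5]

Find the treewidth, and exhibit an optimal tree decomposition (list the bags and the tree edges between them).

Every bag has size at most 3, so the width is 3 − 1 = 2 and tw(G) ≤ 2. Conversely, {2, 4, 6} is a clique of size 3, and the vertices of any clique must share a bag in every tree decomposition; so some bag has ≥ 3 vertices and tw(G) ≥ 2. Therefore the treewidth is 2.

Treewidth 2.
One optimal decomposition is:
Bags: B1 = {2, 4, 6}  B2 = {2, 5, 6}  B3 = {3, 4, 6}  B4 = {1, 3, 4}
Tree: B1–B2, B1–B3, B3–B4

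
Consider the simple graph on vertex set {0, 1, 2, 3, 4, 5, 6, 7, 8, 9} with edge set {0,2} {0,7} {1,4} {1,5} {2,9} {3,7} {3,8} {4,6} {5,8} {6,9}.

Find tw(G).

2

A width-2 tree decomposition is:
Bags: B1 = {4, 6, 9}  B2 = {1, 4, 9}  B3 = {1, 5, 9}  B4 = {5, 8, 9}  B5 = {3, 8, 9}  B6 = {3, 7, 9}  B7 = {0, 7, 9}  B8 = {0, 2, 9}
Tree: B1–B2, B2–B3, B3–B4, B4–B5, B5–B6, B6–B7, B7–B8
Every bag has size at most 3, so the width is 3 − 1 = 2 and tw(G) ≤ 2. Since 9–6–4–1–5–8–3–7–0–2–9 is a cycle in G, G is not acyclic. Forests are exactly the graphs of treewidth ≤ 1, so tw(G) ≥ 2. The upper and lower bounds meet at 2, so that is the treewidth.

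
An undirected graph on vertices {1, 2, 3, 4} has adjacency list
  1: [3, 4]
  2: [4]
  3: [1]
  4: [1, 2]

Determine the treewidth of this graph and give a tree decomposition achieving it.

Treewidth 1.
Bags: B1 = {1, 4}  B2 = {2, 4}  B3 = {1, 3}
Tree: B1–B2, B1–B3

Every bag has size at most 2, so the width is 2 − 1 = 1 and tw(G) ≤ 1. Any graph with an edge has treewidth ≥ 1, and G has the edge 4–1. Therefore the treewidth is 1.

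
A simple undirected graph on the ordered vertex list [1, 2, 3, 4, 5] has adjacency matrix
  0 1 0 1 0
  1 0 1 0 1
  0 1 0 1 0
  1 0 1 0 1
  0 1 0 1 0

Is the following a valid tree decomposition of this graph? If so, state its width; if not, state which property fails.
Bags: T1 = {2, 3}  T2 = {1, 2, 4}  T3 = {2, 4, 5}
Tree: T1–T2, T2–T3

A tree decomposition must satisfy three properties: every vertex lies in some bag; for every edge, both endpoints lie together in some bag; and for every vertex, the bags containing it form a connected subtree. Here edge (4,3) lies in no bag, so the decomposition is invalid.

No — edge (4,3) lies in no bag.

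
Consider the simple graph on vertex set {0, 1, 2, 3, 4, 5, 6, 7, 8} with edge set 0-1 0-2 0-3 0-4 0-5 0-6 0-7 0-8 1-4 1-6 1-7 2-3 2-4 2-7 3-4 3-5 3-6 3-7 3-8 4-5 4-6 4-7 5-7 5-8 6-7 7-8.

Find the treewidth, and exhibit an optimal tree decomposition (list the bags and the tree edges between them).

Treewidth 4.
Bags: B1 = {0, 3, 4, 6, 7}  B2 = {0, 3, 4, 5, 7}  B3 = {0, 3, 5, 7, 8}  B4 = {0, 1, 4, 6, 7}  B5 = {0, 2, 3, 4, 7}
Tree: B1–B2, B2–B3, B1–B4, B1–B5

Every bag has size at most 5, so the width is 5 − 1 = 4 and tw(G) ≤ 4. Conversely, {0, 1, 4, 6, 7} is a clique of size 5, and the vertices of any clique must share a bag in every tree decomposition; so some bag has ≥ 5 vertices and tw(G) ≥ 4. Therefore the treewidth is 4.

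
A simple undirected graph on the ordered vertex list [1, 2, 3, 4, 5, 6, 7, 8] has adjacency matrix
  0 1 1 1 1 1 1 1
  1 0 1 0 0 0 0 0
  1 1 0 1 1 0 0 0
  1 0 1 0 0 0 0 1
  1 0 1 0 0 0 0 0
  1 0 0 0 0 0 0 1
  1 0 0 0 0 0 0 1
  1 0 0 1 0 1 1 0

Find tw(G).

A width-2 tree decomposition is:
Bags: B1 = {1, 4, 8}  B2 = {1, 7, 8}  B3 = {1, 3, 4}  B4 = {1, 6, 8}  B5 = {1, 3, 5}  B6 = {1, 2, 3}
Tree: B1–B2, B1–B3, B1–B4, B3–B5, B5–B6
The largest bag has 3 vertices, giving width 2; this decomposition certifies tw(G) ≤ 2. For the lower bound, the 3 vertices {1, 4, 8} are pairwise adjacent, and any tree decomposition puts a clique entirely inside one bag — forcing width ≥ 2. Hence tw(G) = 2 exactly.

2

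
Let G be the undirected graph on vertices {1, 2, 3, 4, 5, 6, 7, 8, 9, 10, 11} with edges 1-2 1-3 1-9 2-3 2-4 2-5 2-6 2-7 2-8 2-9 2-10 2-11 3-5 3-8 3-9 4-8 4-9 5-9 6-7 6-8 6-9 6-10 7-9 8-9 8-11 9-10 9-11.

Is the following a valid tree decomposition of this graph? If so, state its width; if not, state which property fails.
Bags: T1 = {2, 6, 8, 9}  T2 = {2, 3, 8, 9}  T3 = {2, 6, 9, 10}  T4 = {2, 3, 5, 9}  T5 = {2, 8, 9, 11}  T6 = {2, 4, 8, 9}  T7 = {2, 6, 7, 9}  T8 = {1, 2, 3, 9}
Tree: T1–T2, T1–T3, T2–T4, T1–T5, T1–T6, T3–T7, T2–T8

Yes; width 3.

Every vertex of G appears in some bag (union = {1, 2, 3, 4, 5, 6, 7, 8, 9, 10, 11}); every edge is covered by a bag; and for each vertex v the set of bags containing v is connected in the bag tree. The decomposition is therefore valid. The largest bag has 4 vertices, so the width is 3.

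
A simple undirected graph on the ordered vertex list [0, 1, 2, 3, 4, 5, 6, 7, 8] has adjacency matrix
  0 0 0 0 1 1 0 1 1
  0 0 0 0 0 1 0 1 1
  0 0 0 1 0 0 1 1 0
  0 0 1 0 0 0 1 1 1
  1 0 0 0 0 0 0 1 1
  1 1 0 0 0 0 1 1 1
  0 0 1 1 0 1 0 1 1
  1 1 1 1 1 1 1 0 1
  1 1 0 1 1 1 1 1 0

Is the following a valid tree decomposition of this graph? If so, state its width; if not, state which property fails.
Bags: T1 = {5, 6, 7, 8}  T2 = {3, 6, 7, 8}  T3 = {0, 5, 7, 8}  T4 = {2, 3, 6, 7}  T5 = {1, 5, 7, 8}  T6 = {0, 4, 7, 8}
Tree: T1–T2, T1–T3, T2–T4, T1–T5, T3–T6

Every vertex of G appears in some bag (union = {0, 1, 2, 3, 4, 5, 6, 7, 8}); every edge is covered by a bag; and for each vertex v the set of bags containing v is connected in the bag tree. The decomposition is therefore valid. The largest bag has 4 vertices, so the width is 3.

Yes; width 3.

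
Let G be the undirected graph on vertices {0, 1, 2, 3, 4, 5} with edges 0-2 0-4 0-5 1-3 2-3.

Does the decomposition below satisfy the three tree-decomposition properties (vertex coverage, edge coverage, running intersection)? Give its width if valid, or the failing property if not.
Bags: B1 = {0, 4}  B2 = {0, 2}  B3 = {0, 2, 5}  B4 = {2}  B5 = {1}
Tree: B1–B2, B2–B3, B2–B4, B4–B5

A tree decomposition must satisfy three properties: every vertex lies in some bag; for every edge, both endpoints lie together in some bag; and for every vertex, the bags containing it form a connected subtree. Here vertex 3 appears in no bag, so the decomposition is invalid.

No — vertex 3 appears in no bag.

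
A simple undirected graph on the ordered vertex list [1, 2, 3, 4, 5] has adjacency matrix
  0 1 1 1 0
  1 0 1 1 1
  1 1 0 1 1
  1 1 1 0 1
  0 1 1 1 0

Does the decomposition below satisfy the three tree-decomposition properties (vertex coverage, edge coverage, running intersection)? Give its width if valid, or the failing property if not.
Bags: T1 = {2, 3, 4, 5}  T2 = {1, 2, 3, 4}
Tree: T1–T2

Every vertex of G appears in some bag (union = {1, 2, 3, 4, 5}); every edge is covered by a bag; and for each vertex v the set of bags containing v is connected in the bag tree. The decomposition is therefore valid. The largest bag has 4 vertices, so the width is 3.

Yes; width 3.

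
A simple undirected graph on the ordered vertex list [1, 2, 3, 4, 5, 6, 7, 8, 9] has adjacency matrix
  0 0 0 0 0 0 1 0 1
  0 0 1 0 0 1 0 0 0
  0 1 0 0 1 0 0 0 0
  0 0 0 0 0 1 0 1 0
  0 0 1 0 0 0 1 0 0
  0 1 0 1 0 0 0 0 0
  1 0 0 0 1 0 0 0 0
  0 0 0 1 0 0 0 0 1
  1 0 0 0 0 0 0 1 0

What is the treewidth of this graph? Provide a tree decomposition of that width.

Treewidth 2.
Bags: B1 = {3, 5, 7}  B2 = {2, 3, 7}  B3 = {2, 6, 7}  B4 = {4, 6, 7}  B5 = {4, 7, 8}  B6 = {7, 8, 9}  B7 = {1, 7, 9}
Tree: B1–B2, B2–B3, B3–B4, B4–B5, B5–B6, B6–B7

The largest bag has 3 vertices, giving width 2; this decomposition certifies tw(G) ≤ 2. For the lower bound, G contains the cycle 7–5–3–2–6–4–8–9–1–7, so G is not a forest; only forests have treewidth ≤ 1, hence tw(G) ≥ 2. The upper and lower bounds meet at 2, so that is the treewidth.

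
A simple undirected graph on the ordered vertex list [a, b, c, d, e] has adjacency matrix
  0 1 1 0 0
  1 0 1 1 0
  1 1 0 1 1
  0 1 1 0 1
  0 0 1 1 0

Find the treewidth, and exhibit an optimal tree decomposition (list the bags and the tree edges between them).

The largest bag has 3 vertices, giving width 2; this decomposition certifies tw(G) ≤ 2. On the other hand G contains the 3-clique {c, d, e}. A clique must lie in a single bag of any decomposition, so no decomposition can have width below 2. Therefore the treewidth is 2.

Treewidth 2.
One such decomposition:
Bags: B1 = {a, b, c}  B2 = {b, c, d}  B3 = {c, d, e}
Tree: B1–B2, B2–B3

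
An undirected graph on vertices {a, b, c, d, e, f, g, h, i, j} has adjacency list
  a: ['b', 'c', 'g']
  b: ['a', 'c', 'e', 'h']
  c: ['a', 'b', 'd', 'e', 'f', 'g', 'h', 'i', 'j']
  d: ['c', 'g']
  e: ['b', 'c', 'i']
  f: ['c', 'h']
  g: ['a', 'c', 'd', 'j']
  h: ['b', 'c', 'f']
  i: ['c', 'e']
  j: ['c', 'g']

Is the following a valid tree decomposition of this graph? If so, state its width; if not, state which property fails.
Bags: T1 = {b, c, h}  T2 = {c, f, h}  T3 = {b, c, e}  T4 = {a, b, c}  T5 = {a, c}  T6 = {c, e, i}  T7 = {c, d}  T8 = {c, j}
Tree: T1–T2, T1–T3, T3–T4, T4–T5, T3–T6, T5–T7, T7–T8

A tree decomposition must satisfy three properties: every vertex lies in some bag; for every edge, both endpoints lie together in some bag; and for every vertex, the bags containing it form a connected subtree. Here vertex g appears in no bag, so the decomposition is invalid.

No — vertex g appears in no bag.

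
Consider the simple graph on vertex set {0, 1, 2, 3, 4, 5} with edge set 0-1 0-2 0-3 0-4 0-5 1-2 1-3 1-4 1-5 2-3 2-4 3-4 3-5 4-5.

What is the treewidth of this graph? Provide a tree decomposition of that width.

Treewidth 4.
One such decomposition:
Bags: B1 = {0, 1, 2, 3, 4}  B2 = {0, 1, 3, 4, 5}
Tree: B1–B2

Each bag holds 5 vertices, so the decomposition has width 4, which upper-bounds the treewidth. Conversely, {0, 1, 2, 3, 4} is a clique of size 5, and the vertices of any clique must share a bag in every tree decomposition; so some bag has ≥ 5 vertices and tw(G) ≥ 4. Therefore the treewidth is 4.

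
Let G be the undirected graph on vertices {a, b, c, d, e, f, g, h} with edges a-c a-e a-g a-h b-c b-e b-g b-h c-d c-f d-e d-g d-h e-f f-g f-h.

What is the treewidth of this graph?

A width-4 tree decomposition is:
Bags: B1 = {a, b, c, d, f}  B2 = {a, b, d, e, f}  B3 = {a, b, d, f, g}  B4 = {a, b, d, f, h}
Tree: B1–B2, B2–B3, B3–B4
The largest bag has 5 vertices, giving width 4; this decomposition certifies tw(G) ≤ 4. For the lower bound: the 5 vertex sets {b,c}, {a,e}, {d,g}, {f}, {h} are disjoint, each induces a connected subgraph, and every pair is joined by at least one edge of G. Contracting each set to a single vertex therefore yields K_{5} as a minor, and since treewidth is minor-monotone, tw(G) ≥ tw(K_{5}) = 4. Combining the bounds, tw(G) = 4.

4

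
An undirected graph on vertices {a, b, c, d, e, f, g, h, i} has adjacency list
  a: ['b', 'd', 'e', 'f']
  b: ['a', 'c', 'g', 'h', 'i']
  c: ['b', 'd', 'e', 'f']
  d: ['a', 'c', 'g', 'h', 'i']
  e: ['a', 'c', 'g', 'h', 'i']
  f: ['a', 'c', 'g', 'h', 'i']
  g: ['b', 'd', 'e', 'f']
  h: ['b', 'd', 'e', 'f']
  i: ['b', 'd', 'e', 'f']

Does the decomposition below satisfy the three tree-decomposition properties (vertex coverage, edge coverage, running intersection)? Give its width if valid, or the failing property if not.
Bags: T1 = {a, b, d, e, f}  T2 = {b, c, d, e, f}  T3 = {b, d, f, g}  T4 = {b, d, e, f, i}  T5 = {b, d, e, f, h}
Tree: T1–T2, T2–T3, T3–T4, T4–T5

A tree decomposition must satisfy three properties: every vertex lies in some bag; for every edge, both endpoints lie together in some bag; and for every vertex, the bags containing it form a connected subtree. Here edge (e,g) lies in no bag, so the decomposition is invalid.

No — edge (e,g) lies in no bag.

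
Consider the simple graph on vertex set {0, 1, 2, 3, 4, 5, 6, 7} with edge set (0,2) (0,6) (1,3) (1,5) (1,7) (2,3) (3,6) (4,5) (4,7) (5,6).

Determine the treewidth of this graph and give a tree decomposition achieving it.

Each bag holds 3 vertices, so the decomposition has width 2, which upper-bounds the treewidth. Since 2–0–6–3–2 is a cycle in G, G is not acyclic. Forests are exactly the graphs of treewidth ≤ 1, so tw(G) ≥ 2. Combining the bounds, tw(G) = 2.

Treewidth 2.
Bags: B1 = {0, 2, 3}  B2 = {0, 3, 6}  B3 = {1, 3, 6}  B4 = {1, 5, 6}  B5 = {1, 5, 7}  B6 = {4, 5, 7}
Tree: B1–B2, B2–B3, B3–B4, B4–B5, B5–B6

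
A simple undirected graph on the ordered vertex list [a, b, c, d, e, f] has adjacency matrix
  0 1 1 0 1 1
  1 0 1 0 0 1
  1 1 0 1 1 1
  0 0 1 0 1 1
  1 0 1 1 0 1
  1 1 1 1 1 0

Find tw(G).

3

A width-3 tree decomposition is:
Bags: B1 = {a, c, e, f}  B2 = {c, d, e, f}  B3 = {a, b, c, f}
Tree: B1–B2, B1–B3
The largest bag has 4 vertices, giving width 3; this decomposition certifies tw(G) ≤ 3. On the other hand G contains the 4-clique {c, d, e, f}. A clique must lie in a single bag of any decomposition, so no decomposition can have width below 3. The upper and lower bounds meet at 3, so that is the treewidth.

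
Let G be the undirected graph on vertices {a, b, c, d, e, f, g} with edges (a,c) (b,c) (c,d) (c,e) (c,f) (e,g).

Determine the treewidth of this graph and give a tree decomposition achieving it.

Every bag has size at most 2, so the width is 2 − 1 = 1 and tw(G) ≤ 1. G has an edge, so its treewidth is at least 1. Hence tw(G) = 1 exactly.

Treewidth 1.
One such decomposition:
Bags: B1 = {c, f}  B2 = {b, c}  B3 = {c, d}  B4 = {a, c}  B5 = {c, e}  B6 = {e, g}
Tree: B1–B2, B1–B3, B2–B4, B2–B5, B5–B6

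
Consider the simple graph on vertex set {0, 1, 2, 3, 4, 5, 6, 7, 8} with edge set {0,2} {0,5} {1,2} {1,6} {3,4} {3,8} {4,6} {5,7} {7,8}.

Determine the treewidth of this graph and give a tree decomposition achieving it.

Treewidth 2.
One such decomposition:
Bags: B1 = {3, 4, 8}  B2 = {4, 7, 8}  B3 = {4, 5, 7}  B4 = {0, 4, 5}  B5 = {0, 2, 4}  B6 = {1, 2, 4}  B7 = {1, 4, 6}
Tree: B1–B2, B2–B3, B3–B4, B4–B5, B5–B6, B6–B7

The largest bag has 3 vertices, giving width 2; this decomposition certifies tw(G) ≤ 2. Since 4–3–8–7–5–0–2–1–6–4 is a cycle in G, G is not acyclic. Forests are exactly the graphs of treewidth ≤ 1, so tw(G) ≥ 2. Therefore the treewidth is 2.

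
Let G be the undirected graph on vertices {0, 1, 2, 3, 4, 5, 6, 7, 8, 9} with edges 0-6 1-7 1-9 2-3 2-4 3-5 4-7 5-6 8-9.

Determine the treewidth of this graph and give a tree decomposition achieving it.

Treewidth 1.
One such decomposition:
Bags: B1 = {0, 6}  B2 = {5, 6}  B3 = {3, 5}  B4 = {2, 3}  B5 = {2, 4}  B6 = {4, 7}  B7 = {1, 7}  B8 = {1, 9}  B9 = {8, 9}
Tree: B1–B2, B2–B3, B3–B4, B4–B5, B5–B6, B6–B7, B7–B8, B8–B9

The largest bag has 2 vertices, giving width 1; this decomposition certifies tw(G) ≤ 1. Any graph with an edge has treewidth ≥ 1, and G has the edge 0–6. The upper and lower bounds meet at 1, so that is the treewidth.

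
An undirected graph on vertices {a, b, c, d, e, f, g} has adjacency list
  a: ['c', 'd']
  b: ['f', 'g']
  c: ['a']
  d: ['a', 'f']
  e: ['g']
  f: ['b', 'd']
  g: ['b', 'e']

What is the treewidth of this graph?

1

A width-1 tree decomposition is:
Bags: B1 = {e, g}  B2 = {b, g}  B3 = {b, f}  B4 = {d, f}  B5 = {a, d}  B6 = {a, c}
Tree: B1–B2, B2–B3, B3–B4, B4–B5, B5–B6
The largest bag has 2 vertices, giving width 1; this decomposition certifies tw(G) ≤ 1. Since G has at least one edge (e.g. e–g), it is not an edgeless graph, so tw(G) ≥ 1. The upper and lower bounds meet at 1, so that is the treewidth.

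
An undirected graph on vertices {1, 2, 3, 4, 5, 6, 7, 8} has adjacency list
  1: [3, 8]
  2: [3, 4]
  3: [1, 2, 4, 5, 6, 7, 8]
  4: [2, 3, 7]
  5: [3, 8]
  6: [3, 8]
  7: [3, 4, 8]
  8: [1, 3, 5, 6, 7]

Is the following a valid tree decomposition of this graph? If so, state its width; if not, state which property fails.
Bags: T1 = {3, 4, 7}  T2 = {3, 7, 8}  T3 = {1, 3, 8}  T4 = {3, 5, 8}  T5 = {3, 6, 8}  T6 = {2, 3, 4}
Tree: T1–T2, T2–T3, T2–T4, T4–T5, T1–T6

Yes; width 2.

Vertex coverage: the bags together contain {1, 2, 3, 4, 5, 6, 7, 8}, the full vertex set. Edge coverage: each edge of G has both endpoints in at least one bag. Running intersection: for every vertex, the bags containing it form a connected subtree. All three properties hold, so this is a valid tree decomposition of width max|bag| − 1 = 2, and hence tw(G) ≤ 2.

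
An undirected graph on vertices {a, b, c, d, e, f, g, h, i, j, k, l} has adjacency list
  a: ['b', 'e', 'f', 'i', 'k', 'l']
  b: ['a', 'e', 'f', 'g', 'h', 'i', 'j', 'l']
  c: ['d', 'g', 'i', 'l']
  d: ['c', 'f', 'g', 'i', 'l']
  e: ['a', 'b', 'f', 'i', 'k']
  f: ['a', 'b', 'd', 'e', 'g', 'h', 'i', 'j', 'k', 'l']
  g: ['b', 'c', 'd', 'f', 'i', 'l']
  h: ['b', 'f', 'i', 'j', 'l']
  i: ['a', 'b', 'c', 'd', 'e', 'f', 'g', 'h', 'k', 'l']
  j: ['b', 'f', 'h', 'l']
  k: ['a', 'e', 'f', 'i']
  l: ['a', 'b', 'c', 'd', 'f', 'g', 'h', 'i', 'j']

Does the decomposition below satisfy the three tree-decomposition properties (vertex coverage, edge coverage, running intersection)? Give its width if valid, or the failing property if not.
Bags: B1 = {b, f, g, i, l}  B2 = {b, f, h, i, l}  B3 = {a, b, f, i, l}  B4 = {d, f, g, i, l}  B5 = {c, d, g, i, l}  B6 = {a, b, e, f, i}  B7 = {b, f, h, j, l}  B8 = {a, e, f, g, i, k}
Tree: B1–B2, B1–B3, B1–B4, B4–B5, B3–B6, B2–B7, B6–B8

No — bags containing vertex g are not connected in the tree.

A tree decomposition must satisfy three properties: every vertex lies in some bag; for every edge, both endpoints lie together in some bag; and for every vertex, the bags containing it form a connected subtree. Here bags containing vertex g are not connected in the tree, so the decomposition is invalid.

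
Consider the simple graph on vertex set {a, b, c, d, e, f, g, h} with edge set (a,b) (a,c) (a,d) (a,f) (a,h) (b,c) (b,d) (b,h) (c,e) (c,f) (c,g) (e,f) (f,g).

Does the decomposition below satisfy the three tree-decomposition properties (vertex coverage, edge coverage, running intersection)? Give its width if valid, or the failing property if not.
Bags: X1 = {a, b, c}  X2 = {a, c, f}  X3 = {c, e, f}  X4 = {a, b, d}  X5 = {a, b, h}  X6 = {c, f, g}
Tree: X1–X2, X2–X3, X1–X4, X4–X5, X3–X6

Checking the three conditions: (i) the bags cover all of {a, b, c, d, e, f, g, h}; (ii) for each edge, some bag contains both endpoints; (iii) the bags containing any fixed vertex form a subtree. All hold, so the decomposition is valid with width 3 − 1 = 2.

Yes; width 2.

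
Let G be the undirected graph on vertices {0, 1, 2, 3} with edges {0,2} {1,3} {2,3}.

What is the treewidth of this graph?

A width-1 tree decomposition is:
Bags: B1 = {0, 2}  B2 = {2, 3}  B3 = {1, 3}
Tree: B1–B2, B2–B3
The largest bag has 2 vertices, giving width 1; this decomposition certifies tw(G) ≤ 1. Any graph with an edge has treewidth ≥ 1, and G has the edge 0–2. Combining the bounds, tw(G) = 1.

1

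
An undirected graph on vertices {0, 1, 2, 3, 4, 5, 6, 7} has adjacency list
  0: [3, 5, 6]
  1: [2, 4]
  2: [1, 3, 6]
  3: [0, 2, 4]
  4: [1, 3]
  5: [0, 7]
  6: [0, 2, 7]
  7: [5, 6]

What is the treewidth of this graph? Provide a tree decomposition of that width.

Treewidth 2.
One optimal decomposition is:
Bags: B1 = {5, 6, 7}  B2 = {0, 5, 6}  B3 = {0, 2, 6}  B4 = {0, 2, 3}  B5 = {1, 2, 3}  B6 = {1, 3, 4}
Tree: B1–B2, B2–B3, B3–B4, B4–B5, B5–B6

Each bag holds 3 vertices, so the decomposition has width 2, which upper-bounds the treewidth. The edges 7–5–0–6–7 form a cycle, so G is not a tree and its treewidth is at least 2. The upper and lower bounds meet at 2, so that is the treewidth.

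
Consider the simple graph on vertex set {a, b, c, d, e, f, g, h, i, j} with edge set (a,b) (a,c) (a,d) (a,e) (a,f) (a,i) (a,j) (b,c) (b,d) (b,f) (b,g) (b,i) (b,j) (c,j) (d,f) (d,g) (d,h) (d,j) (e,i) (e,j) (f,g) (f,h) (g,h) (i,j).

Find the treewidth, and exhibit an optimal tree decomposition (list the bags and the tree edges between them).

Treewidth 3.
One optimal decomposition is:
Bags: B1 = {b, d, f, g}  B2 = {a, b, d, f}  B3 = {a, b, d, j}  B4 = {a, b, i, j}  B5 = {a, e, i, j}  B6 = {a, b, c, j}  B7 = {d, f, g, h}
Tree: B1–B2, B2–B3, B3–B4, B4–B5, B3–B6, B1–B7

Every bag has size at most 4, so the width is 4 − 1 = 3 and tw(G) ≤ 3. For the lower bound, the 4 vertices {a, e, i, j} are pairwise adjacent, and any tree decomposition puts a clique entirely inside one bag — forcing width ≥ 3. Combining the bounds, tw(G) = 3.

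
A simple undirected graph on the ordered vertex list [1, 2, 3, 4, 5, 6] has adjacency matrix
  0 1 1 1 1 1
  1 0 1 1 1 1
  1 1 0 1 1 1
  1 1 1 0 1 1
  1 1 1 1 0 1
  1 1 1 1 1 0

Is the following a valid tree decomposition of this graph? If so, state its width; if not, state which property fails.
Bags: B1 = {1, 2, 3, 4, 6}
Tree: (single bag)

A tree decomposition must satisfy three properties: every vertex lies in some bag; for every edge, both endpoints lie together in some bag; and for every vertex, the bags containing it form a connected subtree. Here vertex 5 appears in no bag, so the decomposition is invalid.

No — vertex 5 appears in no bag.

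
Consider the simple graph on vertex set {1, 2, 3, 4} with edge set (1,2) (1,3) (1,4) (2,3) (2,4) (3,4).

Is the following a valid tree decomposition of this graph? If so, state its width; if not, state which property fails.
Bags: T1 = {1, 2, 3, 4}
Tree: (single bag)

Every vertex of G appears in some bag (union = {1, 2, 3, 4}); every edge is covered by a bag; and for each vertex v the set of bags containing v is connected in the bag tree. The decomposition is therefore valid. The largest bag has 4 vertices, so the width is 3.

Yes; width 3.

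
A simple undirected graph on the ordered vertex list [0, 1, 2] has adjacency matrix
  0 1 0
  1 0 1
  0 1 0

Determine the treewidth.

1

A width-1 tree decomposition is:
Bags: B1 = {1, 2}  B2 = {0, 1}
Tree: B1–B2
Every bag has size at most 2, so the width is 2 − 1 = 1 and tw(G) ≤ 1. Since G has at least one edge (e.g. 1–2), it is not an edgeless graph, so tw(G) ≥ 1. Hence tw(G) = 1 exactly.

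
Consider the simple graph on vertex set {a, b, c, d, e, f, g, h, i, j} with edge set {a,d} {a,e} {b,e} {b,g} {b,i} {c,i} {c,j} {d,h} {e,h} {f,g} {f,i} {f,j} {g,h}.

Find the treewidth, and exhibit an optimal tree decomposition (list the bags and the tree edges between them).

Treewidth 2.
Bags: B1 = {a, d, e}  B2 = {d, e, h}  B3 = {b, e, h}  B4 = {b, g, h}  B5 = {b, g, i}  B6 = {f, g, i}  B7 = {c, f, i}  B8 = {c, f, j}
Tree: B1–B2, B2–B3, B3–B4, B4–B5, B5–B6, B6–B7, B7–B8

Every bag has size at most 3, so the width is 3 − 1 = 2 and tw(G) ≤ 2. For the lower bound, G contains the cycle a–d–h–e–a, so G is not a forest; only forests have treewidth ≤ 1, hence tw(G) ≥ 2. Hence tw(G) = 2 exactly.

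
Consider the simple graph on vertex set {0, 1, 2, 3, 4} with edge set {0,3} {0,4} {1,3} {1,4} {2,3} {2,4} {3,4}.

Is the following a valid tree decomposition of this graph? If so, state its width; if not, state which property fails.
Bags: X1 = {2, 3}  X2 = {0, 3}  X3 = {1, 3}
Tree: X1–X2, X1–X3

A tree decomposition must satisfy three properties: every vertex lies in some bag; for every edge, both endpoints lie together in some bag; and for every vertex, the bags containing it form a connected subtree. Here vertex 4 appears in no bag, so the decomposition is invalid.

No — vertex 4 appears in no bag.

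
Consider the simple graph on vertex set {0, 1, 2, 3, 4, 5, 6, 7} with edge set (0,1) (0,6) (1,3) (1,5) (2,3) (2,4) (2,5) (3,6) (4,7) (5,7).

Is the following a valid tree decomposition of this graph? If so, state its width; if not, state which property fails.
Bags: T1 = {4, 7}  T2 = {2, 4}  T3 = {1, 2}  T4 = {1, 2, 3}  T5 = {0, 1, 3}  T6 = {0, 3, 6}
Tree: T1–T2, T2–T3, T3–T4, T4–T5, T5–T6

A tree decomposition must satisfy three properties: every vertex lies in some bag; for every edge, both endpoints lie together in some bag; and for every vertex, the bags containing it form a connected subtree. Here vertex 5 appears in no bag, so the decomposition is invalid.

No — vertex 5 appears in no bag.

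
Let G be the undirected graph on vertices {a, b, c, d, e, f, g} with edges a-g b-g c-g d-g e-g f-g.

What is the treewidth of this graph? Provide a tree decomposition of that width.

The largest bag has 2 vertices, giving width 1; this decomposition certifies tw(G) ≤ 1. G has an edge, so its treewidth is at least 1. Hence tw(G) = 1 exactly.

Treewidth 1.
One such decomposition:
Bags: B1 = {d, g}  B2 = {a, g}  B3 = {b, g}  B4 = {f, g}  B5 = {e, g}  B6 = {c, g}
Tree: B1–B2, B1–B3, B2–B4, B2–B5, B2–B6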